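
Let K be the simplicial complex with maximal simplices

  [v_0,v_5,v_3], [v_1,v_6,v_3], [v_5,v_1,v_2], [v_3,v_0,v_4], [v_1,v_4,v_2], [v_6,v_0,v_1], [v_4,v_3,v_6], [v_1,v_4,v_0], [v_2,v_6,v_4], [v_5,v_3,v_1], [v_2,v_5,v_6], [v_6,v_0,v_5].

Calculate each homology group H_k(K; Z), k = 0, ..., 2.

Fix the vertex order v_0 < v_1 < v_2 < v_3 < v_4 < v_5 < v_6 and write every simplex with vertices in increasing order. Then dim K = 2 and the simplices of K are:

  0-simplices (7): [v_0], [v_1], [v_2], [v_3], [v_4], [v_5], [v_6]
  1-simplices (18): (18 of them)
  2-simplices (12): (12 of them)

so the chain groups are C_0 ≅ Z^7, C_1 ≅ Z^18, C_2 ≅ Z^12.

∂_1: C_1 → C_0 maps an edge to its endpoints' difference, ∂[p,q] = q − p.
This gives a 7×18 integer matrix of rank 6; reducing to Smith normal form yields diagonal entries (1,1,1,1,1,1).

Boundary ∂_2: C_2 → C_1 sends each 2-simplex [p,q,r] to [q,r] − [p,r] + [p,q]. For instance
  ∂[v_0,v_5,v_6] = [v_5,v_6] − [v_0,v_6] + [v_0,v_5],
  ∂[v_2,v_4,v_6] = [v_4,v_6] − [v_2,v_6] + [v_2,v_4].
The 18×12 boundary matrix has rank 12 and Smith normal form diag(1,1,1,1,1,1,1,1,1,1,1,2).

From H_k ≅ ker(∂_k) / im(∂_{k+1}) we obtain:

  H_0: rank C_0 − rank ∂_1 = 7 − 6 = 1, and the invariant factors of ∂_1 are all 1, so H_0 ≅ Z.
  H_1: rank ker ∂_1 − rank ∂_2 = (18 − 6) − 12 = 0, and ∂_2 has invariant factor 2 > 1, so H_1 ≅ Z_2.
  H_2: rank ker ∂_2 − rank ∂_3 = (12 − 12) − 0 = 0, and there is no ∂_3, so H_2 ≅ 0.

As a check, the Euler characteristic is 7 − 18 + 12 = 1, which agrees with 1 − 0 + 0 = 1.
(K is a triangulation of the real projective plane RP^2.)

H_0 ≅ Z,  H_1 ≅ Z_2,  H_2 = 0.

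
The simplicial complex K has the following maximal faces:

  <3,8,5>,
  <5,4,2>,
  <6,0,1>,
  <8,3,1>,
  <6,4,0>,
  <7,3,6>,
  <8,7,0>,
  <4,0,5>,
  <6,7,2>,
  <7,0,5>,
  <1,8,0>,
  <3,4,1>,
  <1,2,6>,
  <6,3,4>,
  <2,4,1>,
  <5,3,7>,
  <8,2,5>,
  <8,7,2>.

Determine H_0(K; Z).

H_0 ≅ Z.

Fix the vertex order 0 < 1 < 2 < 3 < 4 < 5 < 6 < 7 < 8 and write every simplex with vertices in increasing order. Then dim K = 2 and the simplices of K are:

  0-simplices (9): [0], [1], [2], [3], [4], [5], [6], [7], [8]
  1-simplices (27): (27 of them)
  2-simplices (18): [0,1,6], [0,1,8], [0,4,5], [0,4,6], [0,5,7], [0,7,8], [1,2,4], [1,2,6], [1,3,4], [1,3,8], [2,4,5], [2,5,8], [2,6,7], [2,7,8], [3,4,6], [3,5,7], [3,5,8], [3,6,7]

Hence C_0 ≅ Z^9, C_1 ≅ Z^27, C_2 ≅ Z^18.

Boundary ∂_1: C_1 → C_0 is given by ∂[p,q] = [q] − [p].
The 9×27 boundary matrix has rank 8 and Smith normal form diag(1,1,1,1,1,1,1,1).

The boundary map ∂_2: C_2 → C_1 maps a triangle to the signed sum of its edges. For instance
  ∂[2,5,8] = [5,8] − [2,8] + [2,5],
  ∂[1,3,8] = [3,8] − [1,8] + [1,3].
This gives a 27×18 integer matrix of rank 18; reducing to Smith normal form yields diagonal entries (1,1,1,1,1,1,1,1,1,1,1,1,1,1,1,1,1,2).

Now H_k = ker ∂_k / im ∂_{k+1}, so:

  H_0: rank C_0 − rank ∂_1 = 9 − 8 = 1, and the invariant factors of ∂_1 are all 1, so H_0 = Z.

(K is a triangulation of the Klein bottle.)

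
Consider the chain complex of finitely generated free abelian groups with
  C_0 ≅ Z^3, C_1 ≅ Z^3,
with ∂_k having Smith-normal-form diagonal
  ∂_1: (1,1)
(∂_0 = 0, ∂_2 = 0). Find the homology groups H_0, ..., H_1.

H_0: b_0 = 3 − 0 − 2 = 1; torsion from ∂_1 factors > 1: none. So H_0 = Z.
H_1: b_1 = 3 − 2 − 0 = 1; torsion from ∂_2 factors > 1: none. So H_1 = Z.

H_0 = Z,  H_1 = Z.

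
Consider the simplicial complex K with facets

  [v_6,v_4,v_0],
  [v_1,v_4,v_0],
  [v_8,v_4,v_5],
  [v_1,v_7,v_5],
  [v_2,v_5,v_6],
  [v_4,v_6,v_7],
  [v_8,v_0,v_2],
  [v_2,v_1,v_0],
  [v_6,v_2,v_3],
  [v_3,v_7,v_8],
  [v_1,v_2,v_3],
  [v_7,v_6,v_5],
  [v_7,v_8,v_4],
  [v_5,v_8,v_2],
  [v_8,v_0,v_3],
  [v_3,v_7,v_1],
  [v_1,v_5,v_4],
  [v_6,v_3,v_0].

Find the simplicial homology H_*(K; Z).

Take the total order v_0 < v_1 < v_2 < v_3 < v_4 < v_5 < v_6 < v_7 < v_8 on the vertex set. Then K (dimension 2) consists of the simplices:

  0-simplices (9): [v_0], [v_1], [v_2], [v_3], [v_4], [v_5], [v_6], [v_7], [v_8]
  1-simplices (27): (27 of them)
  2-simplices (18): (18 of them)

giving chain groups C_0 ≅ Z^9, C_1 ≅ Z^27, C_2 ≅ Z^18.

Boundary ∂_1: C_1 → C_0 maps an edge to its endpoints' difference, ∂[p,q] = q − p.
The resulting 9×27 matrix has rank 8, and its Smith normal form has invariant factors (1,1,1,1,1,1,1,1).

The boundary map ∂_2: C_2 → C_1 maps a triangle to the signed sum of its edges. For instance
  ∂[v_0,v_2,v_8] = [v_2,v_8] − [v_0,v_8] + [v_0,v_2],
  ∂[v_0,v_1,v_4] = [v_1,v_4] − [v_0,v_4] + [v_0,v_1].
This gives a 27×18 integer matrix of rank 18; reducing to Smith normal form yields diagonal entries (1,1,1,1,1,1,1,1,1,1,1,1,1,1,1,1,1,2).

Now H_k = ker ∂_k / im ∂_{k+1}, so:

  H_0: rank C_0 − rank ∂_1 = 9 − 8 = 1, and the invariant factors of ∂_1 are all 1, so H_0 = Z.
  H_1: rank ker ∂_1 − rank ∂_2 = (27 − 8) − 18 = 1, and ∂_2 has invariant factor 2 > 1, so H_1 = Z ⊕ Z/2.
  H_2: rank ker ∂_2 − rank ∂_3 = (18 − 18) − 0 = 0, and there is no ∂_3, so H_2 = 0.

As a check, the Euler characteristic is 9 − 27 + 18 = 0, which agrees with 1 − 1 + 0 = 0.
(K is a triangulation of the Klein bottle.)

H_0 ≅ Z,  H_1 ≅ Z ⊕ Z/2,  H_2 = 0.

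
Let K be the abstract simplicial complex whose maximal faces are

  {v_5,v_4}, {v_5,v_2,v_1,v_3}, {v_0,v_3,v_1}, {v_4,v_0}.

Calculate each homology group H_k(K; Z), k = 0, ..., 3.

Order the vertices as v_0 < v_1 < v_2 < v_3 < v_4 < v_5. Listing each simplex with vertices in this order, K has dimension 3 with simplices:

  0-simplices (6): [v_0], [v_1], [v_2], [v_3], [v_4], [v_5]
  1-simplices (10): [v_0,v_1], [v_0,v_3], [v_0,v_4], [v_1,v_2], [v_1,v_3], [v_1,v_5], [v_2,v_3], [v_2,v_5], [v_3,v_5], [v_4,v_5]
  2-simplices (5): [v_0,v_1,v_3], [v_1,v_2,v_3], [v_1,v_2,v_5], [v_1,v_3,v_5], [v_2,v_3,v_5]
  3-simplices (1): [v_1,v_2,v_3,v_5]

so the chain groups are C_0 ≅ Z^6, C_1 ≅ Z^10, C_2 ≅ Z^5, C_3 ≅ Z^1.

The boundary map ∂_1: C_1 → C_0 is given by ∂[p,q] = [q] − [p].
As a 6×10 matrix over Z this has rank 5, with invariant factors (1,1,1,1,1).

The boundary map ∂_2: C_2 → C_1 sends each 2-simplex [p,q,r] to [q,r] − [p,r] + [p,q]. For instance
  ∂[v_1,v_3,v_5] = [v_3,v_5] − [v_1,v_5] + [v_1,v_3],
  ∂[v_1,v_2,v_3] = [v_2,v_3] − [v_1,v_3] + [v_1,v_2].
As a 10×5 matrix over Z this has rank 4, with invariant factors (1,1,1,1).

The boundary map ∂_3: C_3 → C_2 sends each 3-simplex σ to the alternating sum Σ_i (−1)^i (σ with its i-th vertex removed). For instance
  ∂[v_1,v_2,v_3,v_5] = [v_2,v_3,v_5] − [v_1,v_3,v_5] + [v_1,v_2,v_5] − [v_1,v_2,v_3].
The 5×1 boundary matrix has rank 1 and Smith normal form diag(1).

From H_k ≅ ker(∂_k) / im(∂_{k+1}) we obtain:

  H_0: rank C_0 − rank ∂_1 = 6 − 5 = 1, and the invariant factors of ∂_1 are all 1, so H_0 = Z.
  H_1: rank ker ∂_1 − rank ∂_2 = (10 − 5) − 4 = 1, and the invariant factors of ∂_2 are all 1, so H_1 = Z.
  H_2: rank ker ∂_2 − rank ∂_3 = (5 − 4) − 1 = 0, and the invariant factors of ∂_3 are all 1, so H_2 = 0.
  H_3: rank ker ∂_3 − rank ∂_4 = (1 − 1) − 0 = 0, and there is no ∂_4, so H_3 = 0.

H_0 ≅ Z,  H_1 ≅ Z,  H_2 = 0,  H_3 = 0.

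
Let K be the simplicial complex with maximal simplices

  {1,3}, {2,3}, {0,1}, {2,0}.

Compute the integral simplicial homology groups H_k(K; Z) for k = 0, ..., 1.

We work with the vertex ordering 0 < 1 < 2 < 3. The simplices of K, each written with vertices in increasing order, are:

  0-simplices (4): [0], [1], [2], [3]
  1-simplices (4): [0,1], [0,2], [1,3], [2,3]

Hence C_0 ≅ Z^4, C_1 ≅ Z^4.

Boundary ∂_1: C_1 → C_0 is given by ∂[p,q] = [q] − [p].
This gives a 4×4 integer matrix of rank 3; reducing to Smith normal form yields diagonal entries (1,1,1).

From H_k ≅ ker(∂_k) / im(∂_{k+1}) we obtain:

  H_0: rank C_0 − rank ∂_1 = 4 − 3 = 1, and the invariant factors of ∂_1 are all 1, so H_0 ≅ Z.
  H_1: rank ker ∂_1 − rank ∂_2 = (4 − 3) − 0 = 1, and there is no ∂_2, so H_1 ≅ Z.

As a check, the Euler characteristic is 4 − 4 = 0, which agrees with 1 − 1 = 0.

H_0 ≅ Z,  H_1 ≅ Z.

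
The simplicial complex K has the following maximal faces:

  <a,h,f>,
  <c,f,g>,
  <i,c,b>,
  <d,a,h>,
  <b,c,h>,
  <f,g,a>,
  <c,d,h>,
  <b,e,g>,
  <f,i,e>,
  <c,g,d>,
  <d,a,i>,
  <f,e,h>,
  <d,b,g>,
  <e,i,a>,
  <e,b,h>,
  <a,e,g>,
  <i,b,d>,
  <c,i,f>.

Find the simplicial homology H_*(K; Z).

H_0 = Z,  H_1 = Z × Z/2,  H_2 = 0.

Take the total order a < b < c < d < e < f < g < h < i on the vertex set. Then K (dimension 2) consists of the simplices:

  0-simplices (9): a, b, c, d, e, f, g, h, i
  1-simplices (27): ad, ae, af, ag, ah, ai, bc, bd, be, bg, bh, bi, cd, cf, cg, ch, ci, dg, dh, di, ef, eg, eh, ei, fg, fh, fi
  2-simplices (18): adh, adi, aeg, aei, afg, afh, bch, bci, bdg, bdi, beg, beh, cdg, cdh, cfg, cfi, efh, efi

Hence C_0 ≅ Z^9, C_1 ≅ Z^27, C_2 ≅ Z^18.

Boundary ∂_1: C_1 → C_0 is given by ∂[p,q] = [q] − [p]. For instance
  ∂cf = f − c.
The resulting 9×27 matrix has rank 8, and its Smith normal form has invariant factors (1,1,1,1,1,1,1,1).

∂_2: C_2 → C_1 sends each 2-simplex [p,q,r] to [q,r] − [p,r] + [p,q]. For instance
  ∂bdg = dg − bg + bd,
  ∂bdi = di − bi + bd.
This gives a 27×18 integer matrix of rank 18; reducing to Smith normal form yields diagonal entries (1,1,1,1,1,1,1,1,1,1,1,1,1,1,1,1,1,2).

Reading off H_k = ker ∂_k / im ∂_{k+1}:

  H_0: rank C_0 − rank ∂_1 = 9 − 8 = 1, and the invariant factors of ∂_1 are all 1, so H_0 ≅ Z.
  H_1: rank ker ∂_1 − rank ∂_2 = (27 − 8) − 18 = 1, and ∂_2 has invariant factor 2 > 1, so H_1 ≅ Z × Z/2.
  H_2: rank ker ∂_2 − rank ∂_3 = (18 − 18) − 0 = 0, and there is no ∂_3, so H_2 ≅ 0.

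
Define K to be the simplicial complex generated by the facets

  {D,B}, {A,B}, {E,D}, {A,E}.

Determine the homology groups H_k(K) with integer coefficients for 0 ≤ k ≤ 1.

Take the total order A < B < D < E on the vertex set. Then K (dimension 1) consists of the simplices:

  0-simplices (4): A, B, D, E
  1-simplices (4): AB, AE, BD, DE

so the chain groups are C_0 ≅ Z^4, C_1 ≅ Z^4.

∂_1: C_1 → C_0 is given by ∂[p,q] = [q] − [p].
The resulting 4×4 matrix has rank 3, and its Smith normal form has invariant factors (1,1,1).

Computing H_k = (kernel of ∂_k) / (image of ∂_{k+1}):

  H_0: rank C_0 − rank ∂_1 = 4 − 3 = 1, and the invariant factors of ∂_1 are all 1, so H_0 = Z.
  H_1: rank ker ∂_1 − rank ∂_2 = (4 − 3) − 0 = 1, and there is no ∂_2, so H_1 = Z.

As a check, the Euler characteristic is 4 − 4 = 0, which agrees with 1 − 1 = 0.

H_0 = Z,  H_1 = Z.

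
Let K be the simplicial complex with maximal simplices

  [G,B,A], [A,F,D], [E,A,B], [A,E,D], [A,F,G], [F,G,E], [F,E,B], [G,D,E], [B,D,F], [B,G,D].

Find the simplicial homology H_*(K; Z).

H_0 ≅ Z,  H_1 ≅ Z/2Z,  H_2 = 0.

Fix the vertex order A < B < D < E < F < G and write every simplex with vertices in increasing order. Then dim K = 2 and the simplices of K are:

  0-simplices (6): A, B, D, E, F, G
  1-simplices (15): AB, AD, AE, AF, AG, BD, BE, BF, BG, DE, DF, DG, EF, EG, FG
  2-simplices (10): ABE, ABG, ADE, ADF, AFG, BDF, BDG, BEF, DEG, EFG

Hence C_0 ≅ Z^6, C_1 ≅ Z^15, C_2 ≅ Z^10.

Boundary ∂_1: C_1 → C_0 is given by ∂[p,q] = [q] − [p].
The resulting 6×15 matrix has rank 5, and its Smith normal form has invariant factors (1,1,1,1,1).

∂_2: C_2 → C_1 sends each 2-simplex [p,q,r] to [q,r] − [p,r] + [p,q]. For instance
  ∂BEF = EF − BF + BE,
  ∂BDF = DF − BF + BD.
As a 15×10 matrix over Z this has rank 10, with invariant factors (1,1,1,1,1,1,1,1,1,2).

From H_k ≅ ker(∂_k) / im(∂_{k+1}) we obtain:

  H_0: rank C_0 − rank ∂_1 = 6 − 5 = 1, and the invariant factors of ∂_1 are all 1, so H_0 = Z.
  H_1: rank ker ∂_1 − rank ∂_2 = (15 − 5) − 10 = 0, and ∂_2 has invariant factor 2 > 1, so H_1 = Z/2Z.
  H_2: rank ker ∂_2 − rank ∂_3 = (10 − 10) − 0 = 0, and there is no ∂_3, so H_2 = 0.

As a check, the Euler characteristic is 6 − 15 + 10 = 1, which agrees with 1 − 0 + 0 = 1.
(K is a triangulation of the real projective plane RP^2.)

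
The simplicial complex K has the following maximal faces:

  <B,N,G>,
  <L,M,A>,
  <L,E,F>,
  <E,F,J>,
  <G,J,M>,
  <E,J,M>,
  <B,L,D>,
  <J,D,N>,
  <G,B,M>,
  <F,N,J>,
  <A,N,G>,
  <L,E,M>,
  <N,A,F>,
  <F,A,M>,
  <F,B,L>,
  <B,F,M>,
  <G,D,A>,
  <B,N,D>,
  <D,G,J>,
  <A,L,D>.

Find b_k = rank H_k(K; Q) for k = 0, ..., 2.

b_0 = 1, b_1 = 1, b_2 = 0.

Order the vertices as A < B < D < E < F < G < J < L < M < N. Listing each simplex with vertices in this order, K has dimension 2 with simplices:

  0-simplices (10): A, B, D, E, F, G, J, L, M, N
  1-simplices (30): AD, AF, AG, AL, AM, AN, BD, BF, BG, BL, BM, BN, DG, DJ, DL, DN, EF, EJ, EL, EM, FJ, FL, FM, FN, GJ, GM, GN, JM, JN, LM
  2-simplices (20): ADG, ADL, AFM, AFN, AGN, ALM, BDL, BDN, BFL, BFM, BGM, BGN, DGJ, DJN, EFJ, EFL, EJM, ELM, FJN, GJM

giving chain groups C_0 ≅ Z^10, C_1 ≅ Z^30, C_2 ≅ Z^20.

Boundary ∂_1: C_1 → C_0 is given by ∂[p,q] = [q] − [p].
This gives a 10×30 integer matrix of rank 9; reducing to Smith normal form yields diagonal entries (1,1,1,1,1,1,1,1,1).

∂_2: C_2 → C_1 sends each 2-simplex [p,q,r] to [q,r] − [p,r] + [p,q]. For instance
  ∂BFL = FL − BL + BF,
  ∂ELM = LM − EM + EL.
The 30×20 boundary matrix has rank 20 and Smith normal form diag(1,1,1,1,1,1,1,1,1,1,1,1,1,1,1,1,1,1,1,2).

Reading off H_k = ker ∂_k / im ∂_{k+1}:

  H_0: rank C_0 − rank ∂_1 = 10 − 9 = 1, and the invariant factors of ∂_1 are all 1, so H_0 ≅ Z.
  H_1: rank ker ∂_1 − rank ∂_2 = (30 − 9) − 20 = 1, and ∂_2 has invariant factor 2 > 1, so H_1 ≅ Z ⊕ Z/2.
  H_2: rank ker ∂_2 − rank ∂_3 = (20 − 20) − 0 = 0, and there is no ∂_3, so H_2 ≅ 0.

Hence the Betti numbers are b_0 = 1, b_1 = 1, b_2 = 0.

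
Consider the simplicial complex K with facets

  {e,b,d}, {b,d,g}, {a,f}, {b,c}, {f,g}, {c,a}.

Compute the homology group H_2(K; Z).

H_2 ≅ 0.

K has 7 vertices, 9 edges, 2 triangles.
rank ∂_2 = 2, rank ∂_3 = 0 ⇒ b_2 = 2 − 2 − 0 = 0. So H_2 = 0.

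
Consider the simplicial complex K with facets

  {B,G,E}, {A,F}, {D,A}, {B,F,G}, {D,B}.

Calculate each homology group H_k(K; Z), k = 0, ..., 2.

K has 6 vertices, 8 edges, 2 triangles.
rank ∂_0 = 0, rank ∂_1 = 5 ⇒ b_0 = 6 − 0 − 5 = 1; all invariant factors of ∂_1 are 1 so no torsion. So H_0 = Z.
rank ∂_1 = 5, rank ∂_2 = 2 ⇒ b_1 = 8 − 5 − 2 = 1; all invariant factors of ∂_2 are 1 so no torsion. So H_1 = Z.
rank ∂_2 = 2, rank ∂_3 = 0 ⇒ b_2 = 2 − 2 − 0 = 0. So H_2 = 0.

H_0 ≅ Z,  H_1 ≅ Z,  H_2 = 0.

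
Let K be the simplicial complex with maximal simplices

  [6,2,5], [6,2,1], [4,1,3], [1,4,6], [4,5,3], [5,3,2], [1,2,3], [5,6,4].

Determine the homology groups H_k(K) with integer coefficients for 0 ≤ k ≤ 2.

H_0 = Z,  H_1 = 0,  H_2 = Z.

We work with the vertex ordering 1 < 2 < 3 < 4 < 5 < 6. The simplices of K, each written with vertices in increasing order, are:

  0-simplices (6): [1], [2], [3], [4], [5], [6]
  1-simplices (12): [1,2], [1,3], [1,4], [1,6], [2,3], [2,5], [2,6], [3,4], [3,5], [4,5], [4,6], [5,6]
  2-simplices (8): [1,2,3], [1,2,6], [1,3,4], [1,4,6], [2,3,5], [2,5,6], [3,4,5], [4,5,6]

Hence C_0 ≅ Z^6, C_1 ≅ Z^12, C_2 ≅ Z^8.

The boundary map ∂_1: C_1 → C_0 maps an edge to its endpoints' difference, ∂[p,q] = q − p. For instance
  ∂[2,3] = [3] − [2].
The 6×12 boundary matrix has rank 5 and Smith normal form diag(1,1,1,1,1).

Boundary ∂_2: C_2 → C_1 maps a triangle to the signed sum of its edges. For instance
  ∂[1,4,6] = [4,6] − [1,6] + [1,4],
  ∂[3,4,5] = [4,5] − [3,5] + [3,4].
This gives a 12×8 integer matrix of rank 7; reducing to Smith normal form yields diagonal entries (1,1,1,1,1,1,1).

From H_k ≅ ker(∂_k) / im(∂_{k+1}) we obtain:

  H_0: rank C_0 − rank ∂_1 = 6 − 5 = 1, and the invariant factors of ∂_1 are all 1, so H_0 ≅ Z.
  H_1: rank ker ∂_1 − rank ∂_2 = (12 − 5) − 7 = 0, and the invariant factors of ∂_2 are all 1, so H_1 ≅ 0.
  H_2: rank ker ∂_2 − rank ∂_3 = (8 − 7) − 0 = 1, and there is no ∂_3, so H_2 ≅ Z.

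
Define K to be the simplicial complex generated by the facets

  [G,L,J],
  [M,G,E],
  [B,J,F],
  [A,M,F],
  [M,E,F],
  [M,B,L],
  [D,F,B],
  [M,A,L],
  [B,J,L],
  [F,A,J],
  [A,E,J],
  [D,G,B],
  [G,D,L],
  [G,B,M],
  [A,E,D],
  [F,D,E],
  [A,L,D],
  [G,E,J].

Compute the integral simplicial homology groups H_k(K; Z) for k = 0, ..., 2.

Take the total order A < B < D < E < F < G < J < L < M on the vertex set. Then K (dimension 2) consists of the simplices:

  0-simplices (9): A, B, D, E, F, G, J, L, M
  1-simplices (27): AD, AE, AF, AJ, AL, AM, BD, BF, BG, BJ, BL, BM, DE, DF, DG, DL, EF, EG, EJ, EM, FJ, FM, GJ, GL, GM, JL, LM
  2-simplices (18): ADE, ADL, AEJ, AFJ, AFM, ALM, BDF, BDG, BFJ, BGM, BJL, BLM, DEF, DGL, EFM, EGJ, EGM, GJL

so the chain groups are C_0 ≅ Z^9, C_1 ≅ Z^27, C_2 ≅ Z^18.

The boundary map ∂_1: C_1 → C_0 sends each edge [p,q] (with p < q) to q − p. For instance
  ∂BM = M − B.
This gives a 9×27 integer matrix of rank 8; reducing to Smith normal form yields diagonal entries (1,1,1,1,1,1,1,1).

Boundary ∂_2: C_2 → C_1 acts by ∂[p,q,r] = [q,r] − [p,r] + [p,q]. For instance
  ∂BGM = GM − BM + BG,
  ∂AEJ = EJ − AJ + AE.
The 27×18 boundary matrix has rank 18 and Smith normal form diag(1,1,1,1,1,1,1,1,1,1,1,1,1,1,1,1,1,2).

From H_k ≅ ker(∂_k) / im(∂_{k+1}) we obtain:

  H_0: rank C_0 − rank ∂_1 = 9 − 8 = 1, and the invariant factors of ∂_1 are all 1, so H_0 ≅ Z.
  H_1: rank ker ∂_1 − rank ∂_2 = (27 − 8) − 18 = 1, and ∂_2 has invariant factor 2 > 1, so H_1 ≅ Z ⊕ Z/2Z.
  H_2: rank ker ∂_2 − rank ∂_3 = (18 − 18) − 0 = 0, and there is no ∂_3, so H_2 ≅ 0.

H_0 = Z,  H_1 = Z ⊕ Z/2Z,  H_2 = 0.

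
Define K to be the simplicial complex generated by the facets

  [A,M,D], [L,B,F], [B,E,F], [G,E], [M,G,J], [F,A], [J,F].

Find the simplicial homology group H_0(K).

H_0 ≅ Z.

Take the total order A < B < D < E < F < G < J < L < M on the vertex set. Then K (dimension 2) consists of the simplices:

  0-simplices (9): A, B, D, E, F, G, J, L, M
  1-simplices (14): AD, AF, AM, BE, BF, BL, DM, EF, EG, FJ, FL, GJ, GM, JM
  2-simplices (4): ADM, BEF, BFL, GJM

giving chain groups C_0 ≅ Z^9, C_1 ≅ Z^14, C_2 ≅ Z^4.

Boundary ∂_1: C_1 → C_0 sends each edge [p,q] (with p < q) to q − p.
This gives a 9×14 integer matrix of rank 8; reducing to Smith normal form yields diagonal entries (1,1,1,1,1,1,1,1).

The boundary map ∂_2: C_2 → C_1 sends each 2-simplex [p,q,r] to [q,r] − [p,r] + [p,q]. For instance
  ∂GJM = JM − GM + GJ,
  ∂ADM = DM − AM + AD.
The resulting 14×4 matrix has rank 4, and its Smith normal form has invariant factors (1,1,1,1).

Reading off H_k = ker ∂_k / im ∂_{k+1}:

  H_0: rank C_0 − rank ∂_1 = 9 − 8 = 1, and the invariant factors of ∂_1 are all 1, so H_0 = Z.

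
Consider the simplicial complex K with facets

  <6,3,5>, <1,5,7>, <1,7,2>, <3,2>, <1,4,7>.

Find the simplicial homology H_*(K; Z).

H_0 = Z,  H_1 = Z,  H_2 = 0.

Take the total order 1 < 2 < 3 < 4 < 5 < 6 < 7 on the vertex set. Then K (dimension 2) consists of the simplices:

  0-simplices (7): [1], [2], [3], [4], [5], [6], [7]
  1-simplices (11): [1,2], [1,4], [1,5], [1,7], [2,3], [2,7], [3,5], [3,6], [4,7], [5,6], [5,7]
  2-simplices (4): [1,2,7], [1,4,7], [1,5,7], [3,5,6]

so the chain groups are C_0 ≅ Z^7, C_1 ≅ Z^11, C_2 ≅ Z^4.

∂_1: C_1 → C_0 sends each edge [p,q] (with p < q) to q − p. For instance
  ∂[1,7] = [7] − [1].
This gives a 7×11 integer matrix of rank 6; reducing to Smith normal form yields diagonal entries (1,1,1,1,1,1).

Boundary ∂_2: C_2 → C_1 maps a triangle to the signed sum of its edges. For instance
  ∂[1,5,7] = [5,7] − [1,7] + [1,5],
  ∂[1,4,7] = [4,7] − [1,7] + [1,4].
The 11×4 boundary matrix has rank 4 and Smith normal form diag(1,1,1,1).

From H_k ≅ ker(∂_k) / im(∂_{k+1}) we obtain:

  H_0: rank C_0 − rank ∂_1 = 7 − 6 = 1, and the invariant factors of ∂_1 are all 1, so H_0 ≅ Z.
  H_1: rank ker ∂_1 − rank ∂_2 = (11 − 6) − 4 = 1, and the invariant factors of ∂_2 are all 1, so H_1 ≅ Z.
  H_2: rank ker ∂_2 − rank ∂_3 = (4 − 4) − 0 = 0, and there is no ∂_3, so H_2 ≅ 0.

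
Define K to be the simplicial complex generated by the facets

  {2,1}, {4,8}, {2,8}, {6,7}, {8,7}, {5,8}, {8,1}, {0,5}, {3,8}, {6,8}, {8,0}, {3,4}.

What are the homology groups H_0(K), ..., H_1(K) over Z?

Take the total order 0 < 1 < 2 < 3 < 4 < 5 < 6 < 7 < 8 on the vertex set. Then K (dimension 1) consists of the simplices:

  0-simplices (9): [0], [1], [2], [3], [4], [5], [6], [7], [8]
  1-simplices (12): [0,5], [0,8], [1,2], [1,8], [2,8], [3,4], [3,8], [4,8], [5,8], [6,7], [6,8], [7,8]

Hence C_0 ≅ Z^9, C_1 ≅ Z^12.

The boundary map ∂_1: C_1 → C_0 sends each edge [p,q] (with p < q) to q − p. For instance
  ∂[6,8] = [8] − [6].
The resulting 9×12 matrix has rank 8, and its Smith normal form has invariant factors (1,1,1,1,1,1,1,1).

Now H_k = ker ∂_k / im ∂_{k+1}, so:

  H_0: rank C_0 − rank ∂_1 = 9 − 8 = 1, and the invariant factors of ∂_1 are all 1, so H_0 ≅ Z.
  H_1: rank ker ∂_1 − rank ∂_2 = (12 − 8) − 0 = 4, and there is no ∂_2, so H_1 ≅ Z^4.

As a check, the Euler characteristic is 9 − 12 = -3, which agrees with 1 − 4 = -3.

H_0 ≅ Z,  H_1 ≅ Z^4.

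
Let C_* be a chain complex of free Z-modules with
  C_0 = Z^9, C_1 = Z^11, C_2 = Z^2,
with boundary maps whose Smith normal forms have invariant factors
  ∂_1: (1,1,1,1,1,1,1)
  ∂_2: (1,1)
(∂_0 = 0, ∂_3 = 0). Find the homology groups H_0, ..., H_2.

H_0: b_0 = 9 − 0 − 7 = 2; torsion from ∂_1 factors > 1: none. So H_0 = Z^2.
H_1: b_1 = 11 − 7 − 2 = 2; torsion from ∂_2 factors > 1: none. So H_1 = Z^2.
H_2: b_2 = 2 − 2 − 0 = 0; torsion from ∂_3 factors > 1: none. So H_2 = 0.

H_0 = Z^2,  H_1 = Z^2,  H_2 = 0.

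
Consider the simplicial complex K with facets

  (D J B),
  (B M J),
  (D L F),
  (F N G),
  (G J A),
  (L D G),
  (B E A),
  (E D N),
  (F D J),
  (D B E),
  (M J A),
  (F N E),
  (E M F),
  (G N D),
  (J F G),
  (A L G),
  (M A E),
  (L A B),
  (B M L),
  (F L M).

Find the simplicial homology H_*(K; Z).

Take the total order A < B < D < E < F < G < J < L < M < N on the vertex set. Then K (dimension 2) consists of the simplices:

  0-simplices (10): A, B, D, E, F, G, J, L, M, N
  1-simplices (30): AB, AE, AG, AJ, AL, AM, BD, BE, BJ, BL, BM, DE, DF, DG, DJ, DL, DN, EF, EM, EN, FG, FJ, FL, FM, FN, GJ, GL, GN, JM, LM
  2-simplices (20): ABE, ABL, AEM, AGJ, AGL, AJM, BDE, BDJ, BJM, BLM, DEN, DFJ, DFL, DGL, DGN, EFM, EFN, FGJ, FGN, FLM

Hence C_0 ≅ Z^10, C_1 ≅ Z^30, C_2 ≅ Z^20.

Boundary ∂_1: C_1 → C_0 is given by ∂[p,q] = [q] − [p]. For instance
  ∂AM = M − A.
The resulting 10×30 matrix has rank 9, and its Smith normal form has invariant factors (1,1,1,1,1,1,1,1,1).

Boundary ∂_2: C_2 → C_1 acts by ∂[p,q,r] = [q,r] − [p,r] + [p,q]. For instance
  ∂AJM = JM − AM + AJ,
  ∂AGL = GL − AL + AG.
As a 30×20 matrix over Z this has rank 20, with invariant factors (1,1,1,1,1,1,1,1,1,1,1,1,1,1,1,1,1,1,1,2).

Reading off H_k = ker ∂_k / im ∂_{k+1}:

  H_0: rank C_0 − rank ∂_1 = 10 − 9 = 1, and the invariant factors of ∂_1 are all 1, so H_0 ≅ Z.
  H_1: rank ker ∂_1 − rank ∂_2 = (30 − 9) − 20 = 1, and ∂_2 has invariant factor 2 > 1, so H_1 ≅ Z × Z/2.
  H_2: rank ker ∂_2 − rank ∂_3 = (20 − 20) − 0 = 0, and there is no ∂_3, so H_2 ≅ 0.

As a check, the Euler characteristic is 10 − 30 + 20 = 0, which agrees with 1 − 1 + 0 = 0.

H_0 ≅ Z,  H_1 ≅ Z × Z/2,  H_2 = 0.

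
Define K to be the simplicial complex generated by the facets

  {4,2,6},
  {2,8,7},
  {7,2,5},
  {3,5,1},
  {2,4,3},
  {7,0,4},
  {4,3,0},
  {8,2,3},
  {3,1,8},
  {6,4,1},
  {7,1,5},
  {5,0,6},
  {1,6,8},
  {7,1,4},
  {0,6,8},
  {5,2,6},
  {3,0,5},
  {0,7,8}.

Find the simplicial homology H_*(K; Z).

We work with the vertex ordering 0 < 1 < 2 < 3 < 4 < 5 < 6 < 7 < 8. The simplices of K, each written with vertices in increasing order, are:

  0-simplices (9): [0], [1], [2], [3], [4], [5], [6], [7], [8]
  1-simplices (27): (27 of them)
  2-simplices (18): [0,3,4], [0,3,5], [0,4,7], [0,5,6], [0,6,8], [0,7,8], [1,3,5], [1,3,8], [1,4,6], [1,4,7], [1,5,7], [1,6,8], [2,3,4], [2,3,8], [2,4,6], [2,5,6], [2,5,7], [2,7,8]

giving chain groups C_0 ≅ Z^9, C_1 ≅ Z^27, C_2 ≅ Z^18.

The boundary map ∂_1: C_1 → C_0 maps an edge to its endpoints' difference, ∂[p,q] = q − p.
As a 9×27 matrix over Z this has rank 8, with invariant factors (1,1,1,1,1,1,1,1).

Boundary ∂_2: C_2 → C_1 acts by ∂[p,q,r] = [q,r] − [p,r] + [p,q]. For instance
  ∂[0,5,6] = [5,6] − [0,6] + [0,5],
  ∂[2,7,8] = [7,8] − [2,8] + [2,7].
As a 27×18 matrix over Z this has rank 17, with invariant factors (1,1,1,1,1,1,1,1,1,1,1,1,1,1,1,1,1).

From H_k ≅ ker(∂_k) / im(∂_{k+1}) we obtain:

  H_0: rank C_0 − rank ∂_1 = 9 − 8 = 1, and the invariant factors of ∂_1 are all 1, so H_0 = Z.
  H_1: rank ker ∂_1 − rank ∂_2 = (27 − 8) − 17 = 2, and the invariant factors of ∂_2 are all 1, so H_1 = Z^2.
  H_2: rank ker ∂_2 − rank ∂_3 = (18 − 17) − 0 = 1, and there is no ∂_3, so H_2 = Z.

H_0 ≅ Z,  H_1 ≅ Z^2,  H_2 ≅ Z.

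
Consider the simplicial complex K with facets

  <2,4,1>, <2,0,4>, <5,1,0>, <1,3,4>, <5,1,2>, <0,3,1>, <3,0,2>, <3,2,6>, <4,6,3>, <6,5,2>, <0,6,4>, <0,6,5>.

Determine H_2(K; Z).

Take the total order 0 < 1 < 2 < 3 < 4 < 5 < 6 on the vertex set. Then K (dimension 2) consists of the simplices:

  0-simplices (7): [0], [1], [2], [3], [4], [5], [6]
  1-simplices (18): [0,1], [0,2], [0,3], [0,4], [0,5], [0,6], [1,2], [1,3], [1,4], [1,5], [2,3], [2,4], [2,5], [2,6], [3,4], [3,6], [4,6], [5,6]
  2-simplices (12): [0,1,3], [0,1,5], [0,2,3], [0,2,4], [0,4,6], [0,5,6], [1,2,4], [1,2,5], [1,3,4], [2,3,6], [2,5,6], [3,4,6]

Hence C_0 ≅ Z^7, C_1 ≅ Z^18, C_2 ≅ Z^12.

∂_1: C_1 → C_0 is given by ∂[p,q] = [q] − [p]. For instance
  ∂[2,3] = [3] − [2].
The resulting 7×18 matrix has rank 6, and its Smith normal form has invariant factors (1,1,1,1,1,1).

∂_2: C_2 → C_1 sends each 2-simplex [p,q,r] to [q,r] − [p,r] + [p,q]. For instance
  ∂[0,2,4] = [2,4] − [0,4] + [0,2],
  ∂[1,2,5] = [2,5] − [1,5] + [1,2].
As a 18×12 matrix over Z this has rank 12, with invariant factors (1,1,1,1,1,1,1,1,1,1,1,2).

Now H_k = ker ∂_k / im ∂_{k+1}, so:

  H_2: rank ker ∂_2 − rank ∂_3 = (12 − 12) − 0 = 0, and there is no ∂_3, so H_2 = 0.

H_2 = 0.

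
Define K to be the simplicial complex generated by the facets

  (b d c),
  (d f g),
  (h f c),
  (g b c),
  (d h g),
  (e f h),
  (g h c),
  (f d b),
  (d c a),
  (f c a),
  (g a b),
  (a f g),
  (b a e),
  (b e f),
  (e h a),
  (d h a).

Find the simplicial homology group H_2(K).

H_2 ≅ Z.

Order the vertices as a < b < c < d < e < f < g < h. Listing each simplex with vertices in this order, K has dimension 2 with simplices:

  0-simplices (8): a, b, c, d, e, f, g, h
  1-simplices (24): ab, ac, ad, ae, af, ag, ah, bc, bd, be, bf, bg, cd, cf, cg, ch, df, dg, dh, ef, eh, fg, fh, gh
  2-simplices (16): abe, abg, acd, acf, adh, aeh, afg, bcd, bcg, bdf, bef, cfh, cgh, dfg, dgh, efh

so the chain groups are C_0 ≅ Z^8, C_1 ≅ Z^24, C_2 ≅ Z^16.

∂_1: C_1 → C_0 sends each edge [p,q] (with p < q) to q − p.
This gives a 8×24 integer matrix of rank 7; reducing to Smith normal form yields diagonal entries (1,1,1,1,1,1,1).

∂_2: C_2 → C_1 maps a triangle to the signed sum of its edges. For instance
  ∂aeh = eh − ah + ae,
  ∂acd = cd − ad + ac.
As a 24×16 matrix over Z this has rank 15, with invariant factors (1,1,1,1,1,1,1,1,1,1,1,1,1,1,1).

Computing H_k = (kernel of ∂_k) / (image of ∂_{k+1}):

  H_2: rank ker ∂_2 − rank ∂_3 = (16 − 15) − 0 = 1, and there is no ∂_3, so H_2 ≅ Z.

(K is a triangulation of the torus T^2.)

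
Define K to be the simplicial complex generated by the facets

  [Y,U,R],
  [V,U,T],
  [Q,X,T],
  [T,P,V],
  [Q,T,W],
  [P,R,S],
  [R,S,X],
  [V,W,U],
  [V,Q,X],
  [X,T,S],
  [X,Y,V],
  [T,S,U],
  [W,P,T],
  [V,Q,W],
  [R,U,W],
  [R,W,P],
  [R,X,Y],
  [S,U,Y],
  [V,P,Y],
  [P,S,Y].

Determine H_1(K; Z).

H_1 = Z × Z/2.

We work with the vertex ordering P < Q < R < S < T < U < V < W < X < Y. The simplices of K, each written with vertices in increasing order, are:

  0-simplices (10): P, Q, R, S, T, U, V, W, X, Y
  1-simplices (30): PR, PS, PT, PV, PW, PY, QT, QV, QW, QX, RS, RU, RW, RX, RY, ST, SU, SX, SY, TU, TV, TW, TX, UV, UW, UY, VW, VX, VY, XY
  2-simplices (20): PRS, PRW, PSY, PTV, PTW, PVY, QTW, QTX, QVW, QVX, RSX, RUW, RUY, RXY, STU, STX, SUY, TUV, UVW, VXY

giving chain groups C_0 ≅ Z^10, C_1 ≅ Z^30, C_2 ≅ Z^20.

Boundary ∂_1: C_1 → C_0 is given by ∂[p,q] = [q] − [p].
As a 10×30 matrix over Z this has rank 9, with invariant factors (1,1,1,1,1,1,1,1,1).

Boundary ∂_2: C_2 → C_1 maps a triangle to the signed sum of its edges. For instance
  ∂VXY = XY − VY + VX,
  ∂STU = TU − SU + ST.
The resulting 30×20 matrix has rank 20, and its Smith normal form has invariant factors (1,1,1,1,1,1,1,1,1,1,1,1,1,1,1,1,1,1,1,2).

Reading off H_k = ker ∂_k / im ∂_{k+1}:

  H_1: rank ker ∂_1 − rank ∂_2 = (30 − 9) − 20 = 1, and ∂_2 has invariant factor 2 > 1, so H_1 = Z × Z/2.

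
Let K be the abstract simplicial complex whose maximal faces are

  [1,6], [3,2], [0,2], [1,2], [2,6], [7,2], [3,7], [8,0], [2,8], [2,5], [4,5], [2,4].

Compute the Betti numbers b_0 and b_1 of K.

b_0 = 1, b_1 = 4.

Order the vertices as 0 < 1 < 2 < 3 < 4 < 5 < 6 < 7 < 8. Listing each simplex with vertices in this order, K has dimension 1 with simplices:

  0-simplices (9): [0], [1], [2], [3], [4], [5], [6], [7], [8]
  1-simplices (12): [0,2], [0,8], [1,2], [1,6], [2,3], [2,4], [2,5], [2,6], [2,7], [2,8], [3,7], [4,5]

giving chain groups C_0 ≅ Z^9, C_1 ≅ Z^12.

The boundary map ∂_1: C_1 → C_0 sends each edge [p,q] (with p < q) to q − p. For instance
  ∂[2,8] = [8] − [2].
The resulting 9×12 matrix has rank 8, and its Smith normal form has invariant factors (1,1,1,1,1,1,1,1).

Computing H_k = (kernel of ∂_k) / (image of ∂_{k+1}):

  H_0: rank C_0 − rank ∂_1 = 9 − 8 = 1, and the invariant factors of ∂_1 are all 1, so H_0 ≅ Z.
  H_1: rank ker ∂_1 − rank ∂_2 = (12 − 8) − 0 = 4, and there is no ∂_2, so H_1 ≅ Z^4.

(K is a triangulation of a wedge of 4 circles.)

Hence the Betti numbers are b_0 = 1, b_1 = 4.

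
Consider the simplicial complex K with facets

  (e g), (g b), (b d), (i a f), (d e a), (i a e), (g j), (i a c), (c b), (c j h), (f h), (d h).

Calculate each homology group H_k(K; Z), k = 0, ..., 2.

H_0 = Z,  H_1 = Z^5,  H_2 = 0.

K has 10 vertices, 19 edges, 5 triangles.
rank ∂_0 = 0, rank ∂_1 = 9 ⇒ b_0 = 10 − 0 − 9 = 1; all invariant factors of ∂_1 are 1 so no torsion. So H_0 = Z.
rank ∂_1 = 9, rank ∂_2 = 5 ⇒ b_1 = 19 − 9 − 5 = 5; all invariant factors of ∂_2 are 1 so no torsion. So H_1 = Z^5.
rank ∂_2 = 5, rank ∂_3 = 0 ⇒ b_2 = 5 − 5 − 0 = 0. So H_2 = 0.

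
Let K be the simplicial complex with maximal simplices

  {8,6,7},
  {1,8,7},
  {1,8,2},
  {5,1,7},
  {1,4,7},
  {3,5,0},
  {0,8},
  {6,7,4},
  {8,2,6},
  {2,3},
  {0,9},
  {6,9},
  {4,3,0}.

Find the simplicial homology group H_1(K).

Fix the vertex order 0 < 1 < 2 < 3 < 4 < 5 < 6 < 7 < 8 < 9 and write every simplex with vertices in increasing order. Then dim K = 2 and the simplices of K are:

  0-simplices (10): [0], [1], [2], [3], [4], [5], [6], [7], [8], [9]
  1-simplices (22): [0,3], [0,4], [0,5], [0,8], [0,9], [1,2], [1,4], [1,5], [1,7], [1,8], [2,3], [2,6], [2,8], [3,4], [3,5], [4,6], [4,7], [5,7], [6,7], [6,8], [6,9], [7,8]
  2-simplices (9): [0,3,4], [0,3,5], [1,2,8], [1,4,7], [1,5,7], [1,7,8], [2,6,8], [4,6,7], [6,7,8]

Hence C_0 ≅ Z^10, C_1 ≅ Z^22, C_2 ≅ Z^9.

The boundary map ∂_1: C_1 → C_0 maps an edge to its endpoints' difference, ∂[p,q] = q − p. For instance
  ∂[2,6] = [6] − [2].
This gives a 10×22 integer matrix of rank 9; reducing to Smith normal form yields diagonal entries (1,1,1,1,1,1,1,1,1).

Boundary ∂_2: C_2 → C_1 acts by ∂[p,q,r] = [q,r] − [p,r] + [p,q]. For instance
  ∂[1,4,7] = [4,7] − [1,7] + [1,4],
  ∂[4,6,7] = [6,7] − [4,7] + [4,6].
The resulting 22×9 matrix has rank 9, and its Smith normal form has invariant factors (1,1,1,1,1,1,1,1,1).

Reading off H_k = ker ∂_k / im ∂_{k+1}:

  H_1: rank ker ∂_1 − rank ∂_2 = (22 − 9) − 9 = 4, and the invariant factors of ∂_2 are all 1, so H_1 = Z^4.

H_1 = Z^4.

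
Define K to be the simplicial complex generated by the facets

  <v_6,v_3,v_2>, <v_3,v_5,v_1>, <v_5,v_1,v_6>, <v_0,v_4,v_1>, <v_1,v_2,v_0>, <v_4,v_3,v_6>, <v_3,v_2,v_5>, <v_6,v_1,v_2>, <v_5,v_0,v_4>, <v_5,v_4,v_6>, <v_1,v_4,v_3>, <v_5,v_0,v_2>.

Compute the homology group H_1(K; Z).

H_1 = Z/2Z.

Take the total order v_0 < v_1 < v_2 < v_3 < v_4 < v_5 < v_6 on the vertex set. Then K (dimension 2) consists of the simplices:

  0-simplices (7): [v_0], [v_1], [v_2], [v_3], [v_4], [v_5], [v_6]
  1-simplices (18): (18 of them)
  2-simplices (12): (12 of them)

Hence C_0 ≅ Z^7, C_1 ≅ Z^18, C_2 ≅ Z^12.

The boundary map ∂_1: C_1 → C_0 is given by ∂[p,q] = [q] − [p]. For instance
  ∂[v_1,v_4] = [v_4] − [v_1].
The 7×18 boundary matrix has rank 6 and Smith normal form diag(1,1,1,1,1,1).

Boundary ∂_2: C_2 → C_1 sends each 2-simplex [p,q,r] to [q,r] − [p,r] + [p,q]. For instance
  ∂[v_1,v_3,v_4] = [v_3,v_4] − [v_1,v_4] + [v_1,v_3],
  ∂[v_2,v_3,v_6] = [v_3,v_6] − [v_2,v_6] + [v_2,v_3].
As a 18×12 matrix over Z this has rank 12, with invariant factors (1,1,1,1,1,1,1,1,1,1,1,2).

From H_k ≅ ker(∂_k) / im(∂_{k+1}) we obtain:

  H_1: rank ker ∂_1 − rank ∂_2 = (18 − 6) − 12 = 0, and ∂_2 has invariant factor 2 > 1, so H_1 ≅ Z/2Z.

(K is a triangulation of the real projective plane RP^2.)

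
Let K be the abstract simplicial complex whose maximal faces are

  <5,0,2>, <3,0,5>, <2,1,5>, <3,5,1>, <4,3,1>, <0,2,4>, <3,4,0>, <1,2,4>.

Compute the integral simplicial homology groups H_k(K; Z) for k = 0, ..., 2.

H_0 = Z,  H_1 = 0,  H_2 = Z.

Order the vertices as 0 < 1 < 2 < 3 < 4 < 5. Listing each simplex with vertices in this order, K has dimension 2 with simplices:

  0-simplices (6): [0], [1], [2], [3], [4], [5]
  1-simplices (12): [0,2], [0,3], [0,4], [0,5], [1,2], [1,3], [1,4], [1,5], [2,4], [2,5], [3,4], [3,5]
  2-simplices (8): [0,2,4], [0,2,5], [0,3,4], [0,3,5], [1,2,4], [1,2,5], [1,3,4], [1,3,5]

so the chain groups are C_0 ≅ Z^6, C_1 ≅ Z^12, C_2 ≅ Z^8.

Boundary ∂_1: C_1 → C_0 is given by ∂[p,q] = [q] − [p].
As a 6×12 matrix over Z this has rank 5, with invariant factors (1,1,1,1,1).

∂_2: C_2 → C_1 sends each 2-simplex [p,q,r] to [q,r] − [p,r] + [p,q]. For instance
  ∂[1,3,4] = [3,4] − [1,4] + [1,3],
  ∂[1,2,5] = [2,5] − [1,5] + [1,2].
The resulting 12×8 matrix has rank 7, and its Smith normal form has invariant factors (1,1,1,1,1,1,1).

Reading off H_k = ker ∂_k / im ∂_{k+1}:

  H_0: rank C_0 − rank ∂_1 = 6 − 5 = 1, and the invariant factors of ∂_1 are all 1, so H_0 ≅ Z.
  H_1: rank ker ∂_1 − rank ∂_2 = (12 − 5) − 7 = 0, and the invariant factors of ∂_2 are all 1, so H_1 ≅ 0.
  H_2: rank ker ∂_2 − rank ∂_3 = (8 − 7) − 0 = 1, and there is no ∂_3, so H_2 ≅ Z.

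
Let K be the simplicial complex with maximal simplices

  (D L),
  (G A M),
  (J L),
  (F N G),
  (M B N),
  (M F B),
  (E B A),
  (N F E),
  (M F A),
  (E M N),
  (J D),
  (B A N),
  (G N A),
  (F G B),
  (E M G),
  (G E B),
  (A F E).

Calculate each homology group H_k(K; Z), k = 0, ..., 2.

Order the vertices as A < B < D < E < F < G < J < L < M < N. Listing each simplex with vertices in this order, K has dimension 2 with simplices:

  0-simplices (10): A, B, D, E, F, G, J, L, M, N
  1-simplices (24): AB, AE, AF, AG, AM, AN, BE, BF, BG, BM, BN, DJ, DL, EF, EG, EM, EN, FG, FM, FN, GM, GN, JL, MN
  2-simplices (14): ABE, ABN, AEF, AFM, AGM, AGN, BEG, BFG, BFM, BMN, EFN, EGM, EMN, FGN

Hence C_0 ≅ Z^10, C_1 ≅ Z^24, C_2 ≅ Z^14.

Boundary ∂_1: C_1 → C_0 sends each edge [p,q] (with p < q) to q − p. For instance
  ∂EN = N − E.
This gives a 10×24 integer matrix of rank 8; reducing to Smith normal form yields diagonal entries (1,1,1,1,1,1,1,1).

∂_2: C_2 → C_1 acts by ∂[p,q,r] = [q,r] − [p,r] + [p,q]. For instance
  ∂AFM = FM − AM + AF,
  ∂AGN = GN − AN + AG.
The 24×14 boundary matrix has rank 13 and Smith normal form diag(1,1,1,1,1,1,1,1,1,1,1,1,1).

Computing H_k = (kernel of ∂_k) / (image of ∂_{k+1}):

  H_0: rank C_0 − rank ∂_1 = 10 − 8 = 2, and the invariant factors of ∂_1 are all 1, so H_0 = Z^2.
  H_1: rank ker ∂_1 − rank ∂_2 = (24 − 8) − 13 = 3, and the invariant factors of ∂_2 are all 1, so H_1 = Z^3.
  H_2: rank ker ∂_2 − rank ∂_3 = (14 − 13) − 0 = 1, and there is no ∂_3, so H_2 = Z.

(K is a triangulation of the disjoint union of the torus T^2 and the circle S^1.)

H_0 = Z^2,  H_1 = Z^3,  H_2 = Z.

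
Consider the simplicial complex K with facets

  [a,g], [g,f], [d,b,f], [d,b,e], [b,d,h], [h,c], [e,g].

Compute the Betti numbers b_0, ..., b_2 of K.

We work with the vertex ordering a < b < c < d < e < f < g < h. The simplices of K, each written with vertices in increasing order, are:

  0-simplices (8): a, b, c, d, e, f, g, h
  1-simplices (11): ag, bd, be, bf, bh, ch, de, df, dh, eg, fg
  2-simplices (3): bde, bdf, bdh

so the chain groups are C_0 ≅ Z^8, C_1 ≅ Z^11, C_2 ≅ Z^3.

∂_1: C_1 → C_0 sends each edge [p,q] (with p < q) to q − p.
As a 8×11 matrix over Z this has rank 7, with invariant factors (1,1,1,1,1,1,1).

Boundary ∂_2: C_2 → C_1 maps a triangle to the signed sum of its edges. For instance
  ∂bde = de − be + bd,
  ∂bdh = dh − bh + bd.
As a 11×3 matrix over Z this has rank 3, with invariant factors (1,1,1).

From H_k ≅ ker(∂_k) / im(∂_{k+1}) we obtain:

  H_0: rank C_0 − rank ∂_1 = 8 − 7 = 1, and the invariant factors of ∂_1 are all 1, so H_0 ≅ Z.
  H_1: rank ker ∂_1 − rank ∂_2 = (11 − 7) − 3 = 1, and the invariant factors of ∂_2 are all 1, so H_1 ≅ Z.
  H_2: rank ker ∂_2 − rank ∂_3 = (3 − 3) − 0 = 0, and there is no ∂_3, so H_2 ≅ 0.

Hence the Betti numbers are b_0 = 1, b_1 = 1, b_2 = 0.

b_0 = 1, b_1 = 1, b_2 = 0.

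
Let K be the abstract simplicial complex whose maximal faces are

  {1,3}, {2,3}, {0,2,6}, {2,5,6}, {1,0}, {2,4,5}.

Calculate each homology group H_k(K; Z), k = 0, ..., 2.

We work with the vertex ordering 0 < 1 < 2 < 3 < 4 < 5 < 6. The simplices of K, each written with vertices in increasing order, are:

  0-simplices (7): [0], [1], [2], [3], [4], [5], [6]
  1-simplices (10): [0,1], [0,2], [0,6], [1,3], [2,3], [2,4], [2,5], [2,6], [4,5], [5,6]
  2-simplices (3): [0,2,6], [2,4,5], [2,5,6]

so the chain groups are C_0 ≅ Z^7, C_1 ≅ Z^10, C_2 ≅ Z^3.

Boundary ∂_1: C_1 → C_0 maps an edge to its endpoints' difference, ∂[p,q] = q − p. For instance
  ∂[0,2] = [2] − [0].
The resulting 7×10 matrix has rank 6, and its Smith normal form has invariant factors (1,1,1,1,1,1).

Boundary ∂_2: C_2 → C_1 acts by ∂[p,q,r] = [q,r] − [p,r] + [p,q]. For instance
  ∂[0,2,6] = [2,6] − [0,6] + [0,2],
  ∂[2,5,6] = [5,6] − [2,6] + [2,5].
The 10×3 boundary matrix has rank 3 and Smith normal form diag(1,1,1).

Reading off H_k = ker ∂_k / im ∂_{k+1}:

  H_0: rank C_0 − rank ∂_1 = 7 − 6 = 1, and the invariant factors of ∂_1 are all 1, so H_0 ≅ Z.
  H_1: rank ker ∂_1 − rank ∂_2 = (10 − 6) − 3 = 1, and the invariant factors of ∂_2 are all 1, so H_1 ≅ Z.
  H_2: rank ker ∂_2 − rank ∂_3 = (3 − 3) − 0 = 0, and there is no ∂_3, so H_2 ≅ 0.

H_0 ≅ Z,  H_1 ≅ Z,  H_2 = 0.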